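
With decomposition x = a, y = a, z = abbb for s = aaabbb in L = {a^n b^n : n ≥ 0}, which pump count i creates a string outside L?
i = 2

xy²z = a · aa · abbb = aaaabbb; aaaabbb has 4 a's and 3 b's; 4 ≠ 3, so it is not in L.
(Other choices also work, e.g. i = 0, 3; only i = 1 is guaranteed to stay in L since xy¹z = s.)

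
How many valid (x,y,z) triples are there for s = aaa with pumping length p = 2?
3

For s = 'aaa' with pumping length p = 2:

Constraints: |xy| ≤ 2, |y| > 0

Valid decompositions (|xy| ≤ p, |y| ≥ 1):
  • x='', y='a', z='aa'
  • x='a', y='a', z='a'
  • x='', y='aa', z='a'

Total count: 3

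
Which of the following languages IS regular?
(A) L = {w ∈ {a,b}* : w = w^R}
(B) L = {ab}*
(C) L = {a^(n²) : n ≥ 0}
(B) {ab}*

(B) L = {ab}* is regular.

This can be recognized by a finite automaton (DFA/NFA).
Regular expressions like {ab}* define regular languages.

The other choices are not regular:
- {w ∈ {a,b}* : w = w^R}: After pumping, the string is no longer symmetric
- {a^(n²) : n ≥ 0}: After pumping, length is no longer a perfect square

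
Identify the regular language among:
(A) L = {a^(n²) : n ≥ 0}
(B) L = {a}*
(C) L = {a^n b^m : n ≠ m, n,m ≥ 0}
(B) {a}*

(B) L = {a}* is regular.

This can be recognized by a finite automaton (DFA/NFA).
Regular expressions like {a}* define regular languages.

The other choices are not regular:
- {a^n b^m : n ≠ m, n,m ≥ 0}: After pumping a's, we can make n = m
- {a^(n²) : n ≥ 0}: After pumping, length is no longer a perfect square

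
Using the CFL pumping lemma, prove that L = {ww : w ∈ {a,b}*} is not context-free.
Assume for contradiction that L is context-free, and let p ≥ 1 be the pumping length given by the pumping lemma for CFLs.
Choose s = a^p b^p a^p b^p. Then s ∈ L (take w = a^p b^p) and |s| = 4p ≥ p.
By the CFL pumping lemma, s = uvxyz for some u, v, x, y, z with |vxy| ≤ p, |vy| ≥ 1, and uv^i xy^i z ∈ L for every i ≥ 0.

Write s as four blocks A₁ B₁ A₂ B₂ with A₁ = A₂ = a^p and B₁ = B₂ = b^p. Since |vxy| ≤ p, the window vxy lies inside at most two adjacent blocks. Take i = 0 and let t = uxz, so |t| = 4p − |vy| with 1 ≤ |vy| ≤ p. If |t| is odd, t ∉ L immediately, so assume |vy| is even (hence |vy| ≥ 2) and |t|/2 = 2p − |vy|/2, which satisfies p ≤ |t|/2 ≤ 2p − 1.

Case 1 (vxy inside A₁B₁): t = a^(p−j) b^(p−l) a^p b^p with j + l = |vy|. The second half of t has length < 2p, so it is a suffix of the trailing a^p b^p and ends in b; the first half is a^(p−j) b^(p−l) a^((j+l)/2), which ends in a because (j+l)/2 ≥ 1. The halves differ, so t ∉ L.

Case 2 (vxy inside B₁A₂, straddling the middle): t = a^p b^(p−j) a^(p−l) b^p with j + l = |vy|. If t = ww, then w is a prefix of t of length ≥ p, so w begins with a^p; and w is a suffix of t of length ≥ p, so w ends with b^p. That forces |w| ≥ 2p, contradicting |w| = |t|/2 ≤ 2p − 1. So t ∉ L.

Case 3 (vxy inside A₂B₂): t = a^p b^p a^(p−j) b^(p−l) with j + l = |vy|. The first half of t is a prefix of a^p b^p, so it begins with a; the second half is b^((j+l)/2) a^(p−j) b^(p−l), which begins with b. The halves differ, so t ∉ L.

In every case uv⁰xy⁰z = uxz ∉ L.

This contradicts the CFL pumping lemma, which requires uv^i xy^i z ∈ L for all i ≥ 0.
Hence L = {ww : w ∈ {a,b}*} is not context-free. ∎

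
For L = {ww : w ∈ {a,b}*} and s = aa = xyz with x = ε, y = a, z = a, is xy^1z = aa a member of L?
Yes

xy¹z = ε · a · a = aa.
aa splits into halves a · a, which are equal, so it is in L (w = a).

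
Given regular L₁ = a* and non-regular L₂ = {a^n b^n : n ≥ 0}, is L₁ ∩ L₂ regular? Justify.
Yes — L₁ ∩ L₂ is regular.

A string of a* contains no b's, and the only string of {a^n b^n} with no b's is ε (n = 0). So L₁ ∩ L₂ = {ε}, a finite language, which is regular.

Note that the bare facts "L₁ regular, L₂ non-regular" do not settle the question by themselves: the closure of regular languages under ∪, ∩, complement and difference applies only when BOTH operands are regular. With a non-regular operand the result can come out regular or non-regular depending on the specific languages, so one has to work out L₁ ∩ L₂ for this particular pair, as above.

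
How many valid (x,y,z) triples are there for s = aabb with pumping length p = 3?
6

For s = 'aabb' with pumping length p = 3:

Constraints: |xy| ≤ 3, |y| > 0

Valid decompositions (|xy| ≤ p, |y| ≥ 1):
  • x='', y='a', z='abb'
  • x='a', y='a', z='bb'
  • x='', y='aa', z='bb'
  • x='aa', y='b', z='b'
  • x='a', y='ab', z='b'
  • x='', y='aab', z='b'

Total count: 6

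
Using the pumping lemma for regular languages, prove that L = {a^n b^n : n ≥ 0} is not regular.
Assume for contradiction that L is regular, and let p ≥ 1 be the pumping length given by the pumping lemma.
Choose s = a^p b^p. Then s ∈ L and |s| = 2p ≥ p.
By the pumping lemma, s = xyz for some x, y, z with |xy| ≤ p, |y| ≥ 1, and xy^i z ∈ L for every i ≥ 0.
Since |xy| ≤ p and the first p symbols of s are all a's, we must have y = a^k for some k with 1 ≤ k ≤ p.

Take i = 3: xy³z = a^(p + 2k) b^p.
This string has p + 2k a's but p b's, and p + 2k > p because k ≥ 1. So xy³z ∉ L.

This contradicts the pumping lemma, which requires xy^i z ∈ L for all i ≥ 0.
Hence L = {a^n b^n : n ≥ 0} is not regular. ∎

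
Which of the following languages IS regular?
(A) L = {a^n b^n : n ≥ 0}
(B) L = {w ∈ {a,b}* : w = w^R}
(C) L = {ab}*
(C) {ab}*

(C) L = {ab}* is regular.

This can be recognized by a finite automaton (DFA/NFA).
Regular expressions like {ab}* define regular languages.

The other choices are not regular:
- {w ∈ {a,b}* : w = w^R}: After pumping, the string is no longer symmetric
- {a^n b^n : n ≥ 0}: After pumping, the number of a's and b's become unequal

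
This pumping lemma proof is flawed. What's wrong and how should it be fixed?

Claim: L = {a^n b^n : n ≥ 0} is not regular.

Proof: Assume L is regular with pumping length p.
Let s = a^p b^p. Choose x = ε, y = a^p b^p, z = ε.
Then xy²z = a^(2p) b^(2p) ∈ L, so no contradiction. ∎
Error: The decomposition violates |xy| ≤ p. With y = a^p b^p, |xy| = |y| = 2p > p. (The proof also miscomputes xy²z, which would be a^p b^p a^p b^p rather than a^(2p) b^(2p), and it wrongly treats one harmless decomposition as settling the matter — the prover does not get to choose the decomposition.)

Correction: The pumping lemma requires |xy| ≤ p, and the argument must handle every decomposition satisfying |xy| ≤ p, |y| ≥ 1. Since s starts with p a's, any such y consists only of a's, say y = a^k with k ≥ 1. Then xy²z = a^(p+k) b^p has unequal numbers of a's and b's, so xy²z ∉ L — the required contradiction.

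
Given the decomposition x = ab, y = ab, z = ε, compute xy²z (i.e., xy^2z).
ababab

Given x = 'ab', y = 'ab', z = '' and i = 2:

xy^2z = x + y·y·...·y (2 times) + z
       = 'ab' + 'ab'^2 + ''
       = 'ab' + 'abab' + ''
       = 'ababab'

The pumped string is 'ababab' with length 6.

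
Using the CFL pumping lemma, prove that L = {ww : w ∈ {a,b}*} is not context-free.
Assume for contradiction that L is context-free, and let p ≥ 1 be the pumping length given by the pumping lemma for CFLs.
Choose s = a^p b^p a^p b^p. Then s ∈ L (take w = a^p b^p) and |s| = 4p ≥ p.
By the CFL pumping lemma, s = uvxyz for some u, v, x, y, z with |vxy| ≤ p, |vy| ≥ 1, and uv^i xy^i z ∈ L for every i ≥ 0.

Write s as four blocks A₁ B₁ A₂ B₂ with A₁ = A₂ = a^p and B₁ = B₂ = b^p. Since |vxy| ≤ p, the window vxy lies inside at most two adjacent blocks. Take i = 0 and let t = uxz, so |t| = 4p − |vy| with 1 ≤ |vy| ≤ p. If |t| is odd, t ∉ L immediately, so assume |vy| is even (hence |vy| ≥ 2) and |t|/2 = 2p − |vy|/2, which satisfies p ≤ |t|/2 ≤ 2p − 1.

Case 1 (vxy inside A₁B₁): t = a^(p−j) b^(p−l) a^p b^p with j + l = |vy|. The second half of t has length < 2p, so it is a suffix of the trailing a^p b^p and ends in b; the first half is a^(p−j) b^(p−l) a^((j+l)/2), which ends in a because (j+l)/2 ≥ 1. The halves differ, so t ∉ L.

Case 2 (vxy inside B₁A₂, straddling the middle): t = a^p b^(p−j) a^(p−l) b^p with j + l = |vy|. If t = ww, then w is a prefix of t of length ≥ p, so w begins with a^p; and w is a suffix of t of length ≥ p, so w ends with b^p. That forces |w| ≥ 2p, contradicting |w| = |t|/2 ≤ 2p − 1. So t ∉ L.

Case 3 (vxy inside A₂B₂): t = a^p b^p a^(p−j) b^(p−l) with j + l = |vy|. The first half of t is a prefix of a^p b^p, so it begins with a; the second half is b^((j+l)/2) a^(p−j) b^(p−l), which begins with b. The halves differ, so t ∉ L.

In every case uv⁰xy⁰z = uxz ∉ L.

This contradicts the CFL pumping lemma, which requires uv^i xy^i z ∈ L for all i ≥ 0.
Hence L = {ww : w ∈ {a,b}*} is not context-free. ∎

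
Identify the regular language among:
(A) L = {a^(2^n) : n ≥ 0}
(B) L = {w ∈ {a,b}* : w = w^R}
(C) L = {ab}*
(C) {ab}*

(C) L = {ab}* is regular.

This can be recognized by a finite automaton (DFA/NFA).
Regular expressions like {ab}* define regular languages.

The other choices are not regular:
- {w ∈ {a,b}* : w = w^R}: After pumping, the string is no longer symmetric
- {a^(2^n) : n ≥ 0}: After pumping, length is no longer a power of 2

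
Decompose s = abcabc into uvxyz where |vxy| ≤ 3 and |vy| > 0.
u='ab', v='c', x='a', y='b', z='c'

For s = abcabc with pumping length p = 3:

One valid decomposition:
- u = 'ab'
- v = 'c'
- x = 'a'
- y = 'b'
- z = 'c'

Verification:
- uvxyz = 'ab' + 'c' + 'a' + 'b' + 'c' = abcabc ✓
- |vxy| = |'cab'| = 3 ≤ 3 ✓
- |vy| = |'cb'| = 2 > 0 ✓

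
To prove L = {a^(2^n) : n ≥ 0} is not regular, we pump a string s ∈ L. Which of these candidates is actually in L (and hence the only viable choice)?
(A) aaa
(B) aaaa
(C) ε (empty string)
(B) aaaa

The pumping lemma is applied to a string s that lies in L, so first check membership of each option:
- (A) aaa has length 3, strictly between 2^1 = 2 and 2^2 = 4, so it is not in L ✗
- (B) aaaa has length 4 = 2^2, so it is in L ✓
- (C) ε has length 0, which is not a power of 2, so it is not in L ✗

Only (B) aaaa is in L, so it is the only candidate that could play the role of s.
(In a complete proof one picks s in terms of the pumping length p so that |s| ≥ p is guaranteed; a fixed string like aaaa illustrates the shape of such an s.)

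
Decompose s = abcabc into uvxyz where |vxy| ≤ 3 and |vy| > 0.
u='ab', v='c', x='a', y='b', z='c'

For s = abcabc with pumping length p = 3:

One valid decomposition:
- u = 'ab'
- v = 'c'
- x = 'a'
- y = 'b'
- z = 'c'

Verification:
- uvxyz = 'ab' + 'c' + 'a' + 'b' + 'c' = abcabc ✓
- |vxy| = |'cab'| = 3 ≤ 3 ✓
- |vy| = |'cb'| = 2 > 0 ✓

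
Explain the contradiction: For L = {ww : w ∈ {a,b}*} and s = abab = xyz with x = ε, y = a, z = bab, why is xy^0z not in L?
xy⁰z = bab ∉ L

Pumping with i = 0 replaces y = a by y⁰ = ε:
- Original: s = xyz = abab; abab splits into halves ab · ab, which are equal, so it is in L (w = ab)
- Pumped: xy⁰z = ε · ε · bab = bab
- bab has odd length 3, so it cannot be written as ww and is not in L

The pumping lemma would require xy⁰z ∈ L, so this decomposition yields a contradiction.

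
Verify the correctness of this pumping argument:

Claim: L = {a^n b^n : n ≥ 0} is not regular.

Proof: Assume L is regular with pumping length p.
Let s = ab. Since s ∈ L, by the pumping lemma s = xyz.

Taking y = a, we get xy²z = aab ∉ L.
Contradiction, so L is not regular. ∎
The proof is INCORRECT.

Error: The string s = ab may be shorter than p.
The pumping lemma only applies to strings with |s| ≥ p, and p is not under our control.
We must choose s in terms of p, e.g. s = a^p b^p, to ensure |s| ≥ p.
(The proof also fixes one particular y; a valid argument must handle every decomposition with |xy| ≤ p and |y| ≥ 1 — for s = a^p b^p this forces y = a^k, and then xy²z = a^(p+k) b^p ∉ L.)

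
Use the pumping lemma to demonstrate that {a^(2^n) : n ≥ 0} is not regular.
Assume for contradiction that L is regular, and let p ≥ 1 be the pumping length given by the pumping lemma.
Choose s = a^(2^p). Then s ∈ L and |s| = 2^p ≥ p.
By the pumping lemma, s = xyz for some x, y, z with |xy| ≤ p, |y| ≥ 1, and xy^i z ∈ L for every i ≥ 0.
Here y = a^k for some k with 1 ≤ k ≤ |xy| ≤ p, and p < 2^p.

Take i = 2: |xy²z| = 2^p + k.
Now 2^p < 2^p + k ≤ 2^p + p < 2^p + 2^p = 2^(p+1).
So |xy²z| lies strictly between the consecutive powers of two 2^p and 2^(p+1), hence is not a power of 2, and xy²z ∉ L.

This contradicts the pumping lemma, which requires xy^i z ∈ L for all i ≥ 0.
Hence L = {a^(2^n) : n ≥ 0} is not regular. ∎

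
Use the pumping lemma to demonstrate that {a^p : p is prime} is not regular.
Assume for contradiction that L is regular, and let p ≥ 1 be the pumping length given by the pumping lemma.
Choose a prime q with q ≥ p (one exists because there are infinitely many primes) and let s = a^q. Then s ∈ L and |s| = q ≥ p.
By the pumping lemma, s = xyz for some x, y, z with |xy| ≤ p, |y| ≥ 1, and xy^i z ∈ L for every i ≥ 0.
Here y = a^k for some k with 1 ≤ k ≤ p, and xy^i z = a^(q + (i − 1)k) for every i ≥ 0.

Take i = q + 1: |xy^(q+1) z| = q + qk = q(k + 1).
Both factors satisfy q ≥ 2 and k + 1 ≥ 2, so q(k + 1) is composite, and xy^(q+1) z ∉ L.

This contradicts the pumping lemma, which requires xy^i z ∈ L for all i ≥ 0.
Hence L = {a^p : p is prime} is not regular. ∎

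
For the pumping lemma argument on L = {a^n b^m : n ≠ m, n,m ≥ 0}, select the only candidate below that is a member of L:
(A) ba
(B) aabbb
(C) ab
(B) aabbb

The pumping lemma is applied to a string s that lies in L, so first check membership of each option:
- (A) ba has an a after a b, so it is not of the form a^n b^m and is not in L ✗
- (B) aabbb = a^2 b^3 with 2 ≠ 3, so it is in L ✓
- (C) ab = a^1 b^1 has n = m = 1, so it is not in L ✗

Only (B) aabbb is in L, so it is the only candidate that could play the role of s.
(In a complete proof one picks s in terms of the pumping length p so that |s| ≥ p is guaranteed; a fixed string like aabbb illustrates the shape of such an s.)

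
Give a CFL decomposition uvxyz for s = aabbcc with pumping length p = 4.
u='a', v='a', x='bb', y='c', z='c'

For s = aabbcc with pumping length p = 4:

One valid decomposition:
- u = 'a'
- v = 'a'
- x = 'bb'
- y = 'c'
- z = 'c'

Verification:
- uvxyz = 'a' + 'a' + 'bb' + 'c' + 'c' = aabbcc ✓
- |vxy| = |'abbc'| = 4 ≤ 4 ✓
- |vy| = |'ac'| = 2 > 0 ✓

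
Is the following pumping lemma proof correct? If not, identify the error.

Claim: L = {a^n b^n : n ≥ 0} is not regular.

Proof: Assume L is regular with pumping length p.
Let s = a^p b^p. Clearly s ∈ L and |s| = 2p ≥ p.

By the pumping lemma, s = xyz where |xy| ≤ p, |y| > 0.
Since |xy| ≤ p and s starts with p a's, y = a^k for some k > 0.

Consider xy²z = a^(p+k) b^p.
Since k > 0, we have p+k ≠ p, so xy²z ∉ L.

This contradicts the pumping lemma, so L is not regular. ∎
The proof is correct.

This proof is valid because:
1. The string s = a^p b^p is correctly in L
2. The decomposition analysis is correct: y must consist only of a's
3. The contradiction is valid: pumping increases a's but not b's
4. The conclusion follows logically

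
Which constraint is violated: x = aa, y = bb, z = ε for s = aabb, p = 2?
Violated: |xy| ≤ p

The decomposition x = aa, y = bb, z = ε for s = aabb with p = 2
violates the constraint: |xy| ≤ p

|xy| = |aabb| = 4 > 2 = p. The decomposition puts too many characters in xy.

Pumping lemma constraints:
1. xyz = s (decomposition is valid)
2. |xy| ≤ p
3. |y| > 0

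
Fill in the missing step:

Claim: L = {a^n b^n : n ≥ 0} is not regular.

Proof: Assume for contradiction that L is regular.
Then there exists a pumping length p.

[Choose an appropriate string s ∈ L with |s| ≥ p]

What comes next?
s = a^p b^p

This string is in L (has equal a's and b's) and has length 2p ≥ p.
Any decomposition xyz with |xy| ≤ p means y consists only of a's,
so pumping will unbalance the counts.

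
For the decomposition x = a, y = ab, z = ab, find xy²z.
aababab

Given x = 'a', y = 'ab', z = 'ab' and i = 2:

xy^2z = x + y·y·...·y (2 times) + z
       = 'a' + 'ab'^2 + 'ab'
       = 'a' + 'abab' + 'ab'
       = 'aababab'

The pumped string is 'aababab' with length 7.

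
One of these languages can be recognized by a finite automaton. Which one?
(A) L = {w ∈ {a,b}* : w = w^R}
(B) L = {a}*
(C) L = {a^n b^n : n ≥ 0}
(B) {a}*

(B) L = {a}* is regular.

This can be recognized by a finite automaton (DFA/NFA).
Regular expressions like {a}* define regular languages.

The other choices are not regular:
- {w ∈ {a,b}* : w = w^R}: After pumping, the string is no longer symmetric
- {a^n b^n : n ≥ 0}: After pumping, the number of a's and b's become unequal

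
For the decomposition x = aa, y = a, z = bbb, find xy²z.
aaaabbb

Given x = 'aa', y = 'a', z = 'bbb' and i = 2:

xy^2z = x + y·y·...·y (2 times) + z
       = 'aa' + 'a'^2 + 'bbb'
       = 'aa' + 'aa' + 'bbb'
       = 'aaaabbb'

The pumped string is 'aaaabbb' with length 7.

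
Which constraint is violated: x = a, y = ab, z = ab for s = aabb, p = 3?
Violated: xyz = s

The decomposition x = a, y = ab, z = ab for s = aabb with p = 3
violates the constraint: xyz = s

xyz = 'a' + 'ab' + 'ab' = 'aabab' ≠ 'aabb' = s. The decomposition doesn't reconstruct s.

Pumping lemma constraints:
1. xyz = s (decomposition is valid)
2. |xy| ≤ p
3. |y| > 0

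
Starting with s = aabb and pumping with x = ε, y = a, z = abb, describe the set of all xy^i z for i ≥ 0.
{xy^i z : i ≥ 0} = {a^(i+1) b^2 : i ≥ 0} = {abb, aabb, aaabb, ...}

With x = ε, y = a, z = abb: Starting with aabb and pumping the first 'a' (z = abb keeps the second 'a'), we get strings with i+1 a's followed by 2 b's for i = 0, 1, 2, ...; note bb is not produced because z always contributes one a.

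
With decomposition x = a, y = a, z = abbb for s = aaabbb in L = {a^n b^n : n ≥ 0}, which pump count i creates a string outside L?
i = 3

xy³z = a · aaa · abbb = aaaaabbb; aaaaabbb has 5 a's and 3 b's; 5 ≠ 3, so it is not in L.
(Other choices also work, e.g. i = 0, 2; only i = 1 is guaranteed to stay in L since xy¹z = s.)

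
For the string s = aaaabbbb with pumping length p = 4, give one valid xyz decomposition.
x = '', y = 'a', z = 'aaabbbb'

For s = aaaabbbb and p = 4, one valid decomposition is:
- x = '' (length 0)
- y = 'a' (length 1)
- z = 'aaabbbb' (length 7)

Verification:
- xyz = '' + 'a' + 'aaabbbb' = aaaabbbb ✓
- |xy| = 1 ≤ 4 ✓
- |y| = 1 > 0 ✓

All pumping lemma constraints are satisfied.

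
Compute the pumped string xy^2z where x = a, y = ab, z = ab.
aababab

Given x = 'a', y = 'ab', z = 'ab' and i = 2:

xy^2z = x + y·y·...·y (2 times) + z
       = 'a' + 'ab'^2 + 'ab'
       = 'a' + 'abab' + 'ab'
       = 'aababab'

The pumped string is 'aababab' with length 7.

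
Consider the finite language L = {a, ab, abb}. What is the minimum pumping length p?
p = 4

For a finite language L, the pumping lemma holds vacuously if p > max|s| for s ∈ L.

The longest string in L = {a, ab, abb} has length 3.
If p = 4, then no string s ∈ L has |s| ≥ p, so the condition is vacuously true.

The minimum pumping length is p = 4.

Why no smaller p works: for any p ≤ 3, the longest string s ∈ L has |s| = 3 ≥ p, so it would
have to be pumpable; but pumping up (i = 2, 3, ...) produces ever longer strings, which cannot all lie in the
finite language L. So the pumping property fails for every p ≤ 3.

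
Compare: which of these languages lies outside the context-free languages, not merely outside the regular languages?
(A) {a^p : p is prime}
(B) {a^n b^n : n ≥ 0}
(A) {a^p : p is prime}

(A) {a^p : p is prime} requires the CFL pumping lemma.

- {a^n b^n : n ≥ 0} is context-free (but not regular)
  • Can be shown non-regular with the regular pumping lemma
  • After pumping, the number of a's and b's become unequal

- {a^p : p is prime} is NOT context-free
  • Requires the CFL pumping lemma to prove
  • The CFL pumping lemma also fails because prime gaps are unbounded

The CFL pumping lemma is "stronger" in that it can prove non-membership
in the larger class of context-free languages.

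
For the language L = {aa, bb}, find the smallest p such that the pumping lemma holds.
p = 3

For a finite language L, the pumping lemma holds vacuously if p > max|s| for s ∈ L.

The longest string in L = {aa, bb} has length 2.
If p = 3, then no string s ∈ L has |s| ≥ p, so the condition is vacuously true.

The minimum pumping length is p = 3.

Why no smaller p works: for any p ≤ 2, the longest string s ∈ L has |s| = 2 ≥ p, so it would
have to be pumpable; but pumping up (i = 2, 3, ...) produces ever longer strings, which cannot all lie in the
finite language L. So the pumping property fails for every p ≤ 2.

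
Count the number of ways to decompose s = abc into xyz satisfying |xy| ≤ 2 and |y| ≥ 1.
3

For s = 'abc' with pumping length p = 2:

Constraints: |xy| ≤ 2, |y| > 0

Valid decompositions (|xy| ≤ p, |y| ≥ 1):
  • x='', y='a', z='bc'
  • x='a', y='b', z='c'
  • x='', y='ab', z='c'

Total count: 3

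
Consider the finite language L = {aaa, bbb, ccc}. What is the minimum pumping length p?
p = 4

For a finite language L, the pumping lemma holds vacuously if p > max|s| for s ∈ L.

The longest string in L = {aaa, bbb, ccc} has length 3.
If p = 4, then no string s ∈ L has |s| ≥ p, so the condition is vacuously true.

The minimum pumping length is p = 4.

Why no smaller p works: for any p ≤ 3, the longest string s ∈ L has |s| = 3 ≥ p, so it would
have to be pumpable; but pumping up (i = 2, 3, ...) produces ever longer strings, which cannot all lie in the
finite language L. So the pumping property fails for every p ≤ 3.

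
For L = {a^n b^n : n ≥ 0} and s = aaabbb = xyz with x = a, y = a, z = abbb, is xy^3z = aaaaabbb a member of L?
No

xy³z = a · aaa · abbb = aaaaabbb.
aaaaabbb has 5 a's and 3 b's; 5 ≠ 3, so it is not in L.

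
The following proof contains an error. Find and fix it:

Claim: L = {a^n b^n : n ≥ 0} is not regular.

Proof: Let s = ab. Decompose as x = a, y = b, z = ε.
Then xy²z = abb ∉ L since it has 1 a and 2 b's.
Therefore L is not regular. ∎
Error: The string s = ab might be shorter than the pumping length p.

Correction: Choose s = a^p b^p to ensure |s| ≥ p. Also, the decomposition is wrong: with |xy| ≤ p, y cannot include b's when s starts with p a's.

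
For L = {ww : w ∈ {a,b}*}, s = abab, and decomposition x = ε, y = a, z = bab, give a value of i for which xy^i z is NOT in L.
i = 0

xy⁰z = ε · ε · bab = bab; bab has odd length 3, so it cannot be written as ww and is not in L.
(Other choices also work, e.g. i = 2, 3; only i = 1 is guaranteed to stay in L since xy¹z = s.)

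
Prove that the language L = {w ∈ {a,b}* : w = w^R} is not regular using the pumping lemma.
Assume for contradiction that L is regular, and let p ≥ 1 be the pumping length given by the pumping lemma.
Choose s = a^p b a^p. Then s ∈ L (it reads the same in both directions) and |s| = 2p + 1 ≥ p.
By the pumping lemma, s = xyz for some x, y, z with |xy| ≤ p, |y| ≥ 1, and xy^i z ∈ L for every i ≥ 0.
Since |xy| ≤ p and the first p symbols of s are all a's, y = a^k for some k with 1 ≤ k ≤ p.

Take i = 2: xy²z = a^(p + k) b a^p.
Its reversal is a^p b a^(p + k). These differ because the block of a's before the unique b has length p + k in one and p in the other, and p + k ≠ p since k ≥ 1. So xy²z is not a palindrome, i.e. xy²z ∉ L.

This contradicts the pumping lemma, which requires xy^i z ∈ L for all i ≥ 0.
Hence L = {w ∈ {a,b}* : w = w^R} is not regular. ∎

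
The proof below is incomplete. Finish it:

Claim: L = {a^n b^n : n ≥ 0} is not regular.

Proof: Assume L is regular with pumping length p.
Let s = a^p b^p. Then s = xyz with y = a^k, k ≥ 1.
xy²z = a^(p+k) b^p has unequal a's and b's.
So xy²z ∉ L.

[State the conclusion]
This contradicts the pumping lemma for regular languages,
which guarantees xy^i z ∈ L for all i ≥ 0.

Since our assumption that L is regular leads to a contradiction,
we conclude that L = {a^n b^n : n ≥ 0} is NOT regular. ∎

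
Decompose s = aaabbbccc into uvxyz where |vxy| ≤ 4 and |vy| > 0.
u='aa', v='a', x='bb', y='b', z='ccc'

For s = aaabbbccc with pumping length p = 4:

One valid decomposition:
- u = 'aa'
- v = 'a'
- x = 'bb'
- y = 'b'
- z = 'ccc'

Verification:
- uvxyz = 'aa' + 'a' + 'bb' + 'b' + 'ccc' = aaabbbccc ✓
- |vxy| = |'abbb'| = 4 ≤ 4 ✓
- |vy| = |'ab'| = 2 > 0 ✓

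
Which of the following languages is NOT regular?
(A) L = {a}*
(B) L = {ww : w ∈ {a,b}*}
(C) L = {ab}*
(B) {ww : w ∈ {a,b}*}

(B) L = {ww : w ∈ {a,b}*} is NOT regular.

The pumping lemma can be used to prove this:
After pumping, the two halves no longer match

The other languages are regular because they can be recognized by finite automata.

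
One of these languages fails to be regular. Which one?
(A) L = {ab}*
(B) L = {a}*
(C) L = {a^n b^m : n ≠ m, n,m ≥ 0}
(C) {a^n b^m : n ≠ m, n,m ≥ 0}

(C) L = {a^n b^m : n ≠ m, n,m ≥ 0} is NOT regular.

The pumping lemma can be used to prove this:
After pumping a's, we can make n = m

The other languages are regular because they can be recognized by finite automata.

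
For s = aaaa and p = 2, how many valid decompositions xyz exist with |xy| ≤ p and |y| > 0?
3

For s = 'aaaa' with pumping length p = 2:

Constraints: |xy| ≤ 2, |y| > 0

Valid decompositions (|xy| ≤ p, |y| ≥ 1):
  • x='', y='a', z='aaa'
  • x='a', y='a', z='aa'
  • x='', y='aa', z='aa'

Total count: 3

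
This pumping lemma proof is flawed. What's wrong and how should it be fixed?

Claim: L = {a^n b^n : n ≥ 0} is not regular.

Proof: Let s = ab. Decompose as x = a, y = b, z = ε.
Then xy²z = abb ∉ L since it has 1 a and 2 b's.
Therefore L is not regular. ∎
Error: The string s = ab might be shorter than the pumping length p.

Correction: Choose s = a^p b^p to ensure |s| ≥ p. Also, the decomposition is wrong: with |xy| ≤ p, y cannot include b's when s starts with p a's.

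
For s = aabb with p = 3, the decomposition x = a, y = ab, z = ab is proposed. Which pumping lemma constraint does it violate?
Violated: xyz = s

The decomposition x = a, y = ab, z = ab for s = aabb with p = 3
violates the constraint: xyz = s

xyz = 'a' + 'ab' + 'ab' = 'aabab' ≠ 'aabb' = s. The decomposition doesn't reconstruct s.

Pumping lemma constraints:
1. xyz = s (decomposition is valid)
2. |xy| ≤ p
3. |y| > 0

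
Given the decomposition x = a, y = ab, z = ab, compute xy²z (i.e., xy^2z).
aababab

Given x = 'a', y = 'ab', z = 'ab' and i = 2:

xy^2z = x + y·y·...·y (2 times) + z
       = 'a' + 'ab'^2 + 'ab'
       = 'a' + 'abab' + 'ab'
       = 'aababab'

The pumped string is 'aababab' with length 7.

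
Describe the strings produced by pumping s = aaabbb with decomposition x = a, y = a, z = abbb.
{xy^i z : i ≥ 0} = {a^(2+i) b^3 : i ≥ 0} = {aabbb, aaabbb, aaaabbb, ...}

With x = a, y = a, z = abbb: Starting with aaabbb and pumping the second 'a', we get strings with 2+i a's followed by 3 b's for i = 0, 1, 2, ...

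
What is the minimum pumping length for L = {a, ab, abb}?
p = 4

For a finite language L, the pumping lemma holds vacuously if p > max|s| for s ∈ L.

The longest string in L = {a, ab, abb} has length 3.
If p = 4, then no string s ∈ L has |s| ≥ p, so the condition is vacuously true.

The minimum pumping length is p = 4.

Why no smaller p works: for any p ≤ 3, the longest string s ∈ L has |s| = 3 ≥ p, so it would
have to be pumpable; but pumping up (i = 2, 3, ...) produces ever longer strings, which cannot all lie in the
finite language L. So the pumping property fails for every p ≤ 3.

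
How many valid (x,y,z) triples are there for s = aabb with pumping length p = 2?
3

For s = 'aabb' with pumping length p = 2:

Constraints: |xy| ≤ 2, |y| > 0

Valid decompositions (|xy| ≤ p, |y| ≥ 1):
  • x='', y='a', z='abb'
  • x='a', y='a', z='bb'
  • x='', y='aa', z='bb'

Total count: 3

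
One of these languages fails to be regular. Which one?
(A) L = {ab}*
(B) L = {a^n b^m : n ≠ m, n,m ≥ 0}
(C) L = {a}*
(B) {a^n b^m : n ≠ m, n,m ≥ 0}

(B) L = {a^n b^m : n ≠ m, n,m ≥ 0} is NOT regular.

The pumping lemma can be used to prove this:
After pumping a's, we can make n = m

The other languages are regular because they can be recognized by finite automata.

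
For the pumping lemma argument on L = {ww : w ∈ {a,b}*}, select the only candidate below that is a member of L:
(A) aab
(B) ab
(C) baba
(C) baba

The pumping lemma is applied to a string s that lies in L, so first check membership of each option:
- (A) aab has odd length 3, so it cannot be written as ww and is not in L ✗
- (B) ab has length 2; its halves are a and b, which differ, so it is not in L ✗
- (C) baba splits into halves ba · ba, which are equal, so it is in L (w = ba) ✓

Only (C) baba is in L, so it is the only candidate that could play the role of s.
(In a complete proof one picks s in terms of the pumping length p so that |s| ≥ p is guaranteed; a fixed string like baba illustrates the shape of such an s.)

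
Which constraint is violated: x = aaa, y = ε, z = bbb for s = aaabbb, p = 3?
Violated: |y| > 0

The decomposition x = aaa, y = ε, z = bbb for s = aaabbb with p = 3
violates the constraint: |y| > 0

|y| = 0, but the pumping lemma requires |y| > 0 (y must be non-empty).

Pumping lemma constraints:
1. xyz = s (decomposition is valid)
2. |xy| ≤ p
3. |y| > 0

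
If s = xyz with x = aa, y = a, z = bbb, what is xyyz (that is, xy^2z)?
aaaabbb

Given x = 'aa', y = 'a', z = 'bbb' and i = 2:

xy^2z = x + y·y·...·y (2 times) + z
       = 'aa' + 'a'^2 + 'bbb'
       = 'aa' + 'aa' + 'bbb'
       = 'aaaabbb'

The pumped string is 'aaaabbb' with length 7.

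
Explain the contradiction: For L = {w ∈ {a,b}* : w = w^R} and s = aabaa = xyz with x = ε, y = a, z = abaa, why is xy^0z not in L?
xy⁰z = abaa ∉ L

Pumping with i = 0 replaces y = a by y⁰ = ε:
- Original: s = xyz = aabaa; aabaa reversed is aabaa, the same string, so it is a palindrome and is in L
- Pumped: xy⁰z = ε · ε · abaa = abaa
- abaa reversed is aaba ≠ abaa, so it is not a palindrome and is not in L

The pumping lemma would require xy⁰z ∈ L, so this decomposition yields a contradiction.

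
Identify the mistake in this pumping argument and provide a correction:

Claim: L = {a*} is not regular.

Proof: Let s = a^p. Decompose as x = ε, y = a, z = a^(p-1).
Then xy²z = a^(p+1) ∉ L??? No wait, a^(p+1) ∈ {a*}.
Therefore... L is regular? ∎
Error: The proof attempts to show a*  is not regular, but a* IS regular!

Correction: a* is a regular language (recognized by a simple DFA with one accepting state and self-loop on 'a'). The pumping lemma can only prove non-regularity, not regularity. For regular languages, pumping always works.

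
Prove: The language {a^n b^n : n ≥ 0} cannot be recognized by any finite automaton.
Assume for contradiction that L is regular, and let p ≥ 1 be the pumping length given by the pumping lemma.
Choose s = a^p b^p. Then s ∈ L and |s| = 2p ≥ p.
By the pumping lemma, s = xyz for some x, y, z with |xy| ≤ p, |y| ≥ 1, and xy^i z ∈ L for every i ≥ 0.
Since |xy| ≤ p and the first p symbols of s are all a's, we must have y = a^k for some k with 1 ≤ k ≤ p.

Take i = 2: xy²z = a^(p + k) b^p.
This string has p + k a's but p b's, and p + k > p because k ≥ 1. So xy²z ∉ L.

This contradicts the pumping lemma, which requires xy^i z ∈ L for all i ≥ 0.
Hence L = {a^n b^n : n ≥ 0} is not regular. ∎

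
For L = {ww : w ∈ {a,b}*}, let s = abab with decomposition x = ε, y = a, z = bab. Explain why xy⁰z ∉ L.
xy⁰z = bab ∉ L

Pumping with i = 0 replaces y = a by y⁰ = ε:
- Original: s = xyz = abab; abab splits into halves ab · ab, which are equal, so it is in L (w = ab)
- Pumped: xy⁰z = ε · ε · bab = bab
- bab has odd length 3, so it cannot be written as ww and is not in L

The pumping lemma would require xy⁰z ∈ L, so this decomposition yields a contradiction.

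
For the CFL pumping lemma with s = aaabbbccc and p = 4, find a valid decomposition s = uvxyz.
u='aa', v='a', x='bb', y='b', z='ccc'

For s = aaabbbccc with pumping length p = 4:

One valid decomposition:
- u = 'aa'
- v = 'a'
- x = 'bb'
- y = 'b'
- z = 'ccc'

Verification:
- uvxyz = 'aa' + 'a' + 'bb' + 'b' + 'ccc' = aaabbbccc ✓
- |vxy| = |'abbb'| = 4 ≤ 4 ✓
- |vy| = |'ab'| = 2 > 0 ✓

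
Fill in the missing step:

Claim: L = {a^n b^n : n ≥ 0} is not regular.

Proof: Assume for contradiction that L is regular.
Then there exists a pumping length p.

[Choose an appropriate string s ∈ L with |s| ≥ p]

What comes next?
s = a^p b^p

This string is in L (has equal a's and b's) and has length 2p ≥ p.
Any decomposition xyz with |xy| ≤ p means y consists only of a's,
so pumping will unbalance the counts.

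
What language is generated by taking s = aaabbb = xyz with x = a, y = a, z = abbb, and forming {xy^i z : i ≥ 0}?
{xy^i z : i ≥ 0} = {a^(2+i) b^3 : i ≥ 0} = {aabbb, aaabbb, aaaabbb, ...}

With x = a, y = a, z = abbb: Starting with aaabbb and pumping the second 'a', we get strings with 2+i a's followed by 3 b's for i = 0, 1, 2, ...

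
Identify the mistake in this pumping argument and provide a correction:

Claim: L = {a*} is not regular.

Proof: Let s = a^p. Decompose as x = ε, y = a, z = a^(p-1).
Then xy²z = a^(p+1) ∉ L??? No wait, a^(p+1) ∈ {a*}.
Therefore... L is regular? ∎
Error: The proof attempts to show a*  is not regular, but a* IS regular!

Correction: a* is a regular language (recognized by a simple DFA with one accepting state and self-loop on 'a'). The pumping lemma can only prove non-regularity, not regularity. For regular languages, pumping always works.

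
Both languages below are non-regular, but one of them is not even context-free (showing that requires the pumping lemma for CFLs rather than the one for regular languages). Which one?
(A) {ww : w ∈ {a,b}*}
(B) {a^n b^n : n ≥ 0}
(A) {ww : w ∈ {a,b}*}

(A) {ww : w ∈ {a,b}*} requires the CFL pumping lemma.

- {a^n b^n : n ≥ 0} is context-free (but not regular)
  • Can be shown non-regular with the regular pumping lemma
  • After pumping, the number of a's and b's become unequal

- {ww : w ∈ {a,b}*} is NOT context-free
  • Requires the CFL pumping lemma to prove
  • Even a PDA cannot compare two arbitrary halves symbol by symbol; CFL pumping on a^p b^p a^p b^p fails

The CFL pumping lemma is "stronger" in that it can prove non-membership
in the larger class of context-free languages.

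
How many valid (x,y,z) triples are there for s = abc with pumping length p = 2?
3

For s = 'abc' with pumping length p = 2:

Constraints: |xy| ≤ 2, |y| > 0

Valid decompositions (|xy| ≤ p, |y| ≥ 1):
  • x='', y='a', z='bc'
  • x='a', y='b', z='c'
  • x='', y='ab', z='c'

Total count: 3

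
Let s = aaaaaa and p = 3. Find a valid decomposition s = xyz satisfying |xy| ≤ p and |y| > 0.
x = 'a', y = 'a', z = 'aaaa'

For s = aaaaaa and p = 3, one valid decomposition is:
- x = 'a' (length 1)
- y = 'a' (length 1)
- z = 'aaaa' (length 4)

Verification:
- xyz = 'a' + 'a' + 'aaaa' = aaaaaa ✓
- |xy| = 2 ≤ 3 ✓
- |y| = 1 > 0 ✓

All pumping lemma constraints are satisfied.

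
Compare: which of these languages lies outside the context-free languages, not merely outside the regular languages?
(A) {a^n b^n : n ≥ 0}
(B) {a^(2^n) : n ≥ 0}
(B) {a^(2^n) : n ≥ 0}

(B) {a^(2^n) : n ≥ 0} requires the CFL pumping lemma.

- {a^n b^n : n ≥ 0} is context-free (but not regular)
  • Can be shown non-regular with the regular pumping lemma
  • After pumping, the number of a's and b's become unequal

- {a^(2^n) : n ≥ 0} is NOT context-free
  • Requires the CFL pumping lemma to prove
  • Gaps between powers of 2 grow exponentially

The CFL pumping lemma is "stronger" in that it can prove non-membership
in the larger class of context-free languages.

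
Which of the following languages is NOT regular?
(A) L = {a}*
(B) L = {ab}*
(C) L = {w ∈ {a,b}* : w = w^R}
(C) {w ∈ {a,b}* : w = w^R}

(C) L = {w ∈ {a,b}* : w = w^R} is NOT regular.

The pumping lemma can be used to prove this:
After pumping, the string is no longer symmetric

The other languages are regular because they can be recognized by finite automata.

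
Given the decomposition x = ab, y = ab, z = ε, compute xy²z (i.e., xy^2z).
ababab

Given x = 'ab', y = 'ab', z = '' and i = 2:

xy^2z = x + y·y·...·y (2 times) + z
       = 'ab' + 'ab'^2 + ''
       = 'ab' + 'abab' + ''
       = 'ababab'

The pumped string is 'ababab' with length 6.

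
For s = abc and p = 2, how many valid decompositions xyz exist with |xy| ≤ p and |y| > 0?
3

For s = 'abc' with pumping length p = 2:

Constraints: |xy| ≤ 2, |y| > 0

Valid decompositions (|xy| ≤ p, |y| ≥ 1):
  • x='', y='a', z='bc'
  • x='a', y='b', z='c'
  • x='', y='ab', z='c'

Total count: 3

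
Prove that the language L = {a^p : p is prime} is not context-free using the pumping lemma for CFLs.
Assume for contradiction that L is context-free, and let p ≥ 1 be the pumping length given by the pumping lemma for CFLs.
Choose a prime q with q ≥ p and let s = a^q. Then s ∈ L and |s| = q ≥ p.
By the CFL pumping lemma, s = uvxyz for some u, v, x, y, z with |vxy| ≤ p, |vy| ≥ 1, and uv^i xy^i z ∈ L for every i ≥ 0.
All symbols are a's, so only lengths matter: let k = |vy|, with 1 ≤ k ≤ p. Then |uv^i xy^i z| = q + (i − 1)k.

Take i = q + 1: the length is q + qk = q(k + 1).
Both factors satisfy q ≥ 2 and k + 1 ≥ 2, so q(k + 1) is composite and uv^(q+1) xy^(q+1) z ∉ L.

This contradicts the CFL pumping lemma, which requires uv^i xy^i z ∈ L for all i ≥ 0.
Hence L = {a^p : p is prime} is not context-free. ∎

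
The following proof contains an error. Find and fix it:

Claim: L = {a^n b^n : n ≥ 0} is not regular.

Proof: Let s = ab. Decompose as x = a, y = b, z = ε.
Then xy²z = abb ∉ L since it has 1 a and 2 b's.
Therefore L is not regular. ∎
Error: The string s = ab might be shorter than the pumping length p.

Correction: Choose s = a^p b^p to ensure |s| ≥ p. Also, the decomposition is wrong: with |xy| ≤ p, y cannot include b's when s starts with p a's.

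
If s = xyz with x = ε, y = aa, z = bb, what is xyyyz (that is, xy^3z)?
aaaaaabb

Given x = '', y = 'aa', z = 'bb' and i = 3:

xy^3z = x + y·y·...·y (3 times) + z
       = '' + 'aa'^3 + 'bb'
       = '' + 'aaaaaa' + 'bb'
       = 'aaaaaabb'

The pumped string is 'aaaaaabb' with length 8.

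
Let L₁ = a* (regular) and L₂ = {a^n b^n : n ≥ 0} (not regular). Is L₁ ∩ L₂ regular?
Yes — L₁ ∩ L₂ is regular.

A string of a* contains no b's, and the only string of {a^n b^n} with no b's is ε (n = 0). So L₁ ∩ L₂ = {ε}, a finite language, which is regular.

Note that the bare facts "L₁ regular, L₂ non-regular" do not settle the question by themselves: the closure of regular languages under ∪, ∩, complement and difference applies only when BOTH operands are regular. With a non-regular operand the result can come out regular or non-regular depending on the specific languages, so one has to work out L₁ ∩ L₂ for this particular pair, as above.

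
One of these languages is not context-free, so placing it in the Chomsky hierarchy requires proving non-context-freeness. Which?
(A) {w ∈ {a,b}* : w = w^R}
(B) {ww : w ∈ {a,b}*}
(B) {ww : w ∈ {a,b}*}

(B) {ww : w ∈ {a,b}*} requires the CFL pumping lemma.

- {w ∈ {a,b}* : w = w^R} is context-free (but not regular)
  • Can be shown non-regular with the regular pumping lemma
  • After pumping, the string is no longer symmetric

- {ww : w ∈ {a,b}*} is NOT context-free
  • Requires the CFL pumping lemma to prove
  • Cannot verify equality of two arbitrary substrings

The CFL pumping lemma is "stronger" in that it can prove non-membership
in the larger class of context-free languages.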